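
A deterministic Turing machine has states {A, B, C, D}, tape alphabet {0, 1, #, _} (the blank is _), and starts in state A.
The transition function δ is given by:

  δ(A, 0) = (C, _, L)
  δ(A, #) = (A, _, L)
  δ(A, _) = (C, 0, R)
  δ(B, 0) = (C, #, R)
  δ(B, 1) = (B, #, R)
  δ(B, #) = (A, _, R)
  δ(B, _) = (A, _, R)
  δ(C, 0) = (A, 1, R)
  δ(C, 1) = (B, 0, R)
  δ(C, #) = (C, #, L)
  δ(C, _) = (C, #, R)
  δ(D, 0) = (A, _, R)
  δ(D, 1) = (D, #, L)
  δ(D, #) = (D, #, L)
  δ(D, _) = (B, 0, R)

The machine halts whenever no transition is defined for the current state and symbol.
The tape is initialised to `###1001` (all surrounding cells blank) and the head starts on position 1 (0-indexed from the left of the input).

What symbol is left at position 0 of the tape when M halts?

state=A head=1 tape=_#[#]#1001   (A,#)→(A,_,L)
state=A head=0 tape=_[#]_#1001   (A,#)→(A,_,L)
state=A head=-1 tape=[_]__#1001   (A,_)→(C,0,R)
state=C head=0 tape=0[_]_#1001   (C,_)→(C,#,R)
state=C head=1 tape=0#[_]#1001   (C,_)→(C,#,R)
state=C head=2 tape=0##[#]1001   (C,#)→(C,#,L)
state=C head=1 tape=0#[#]#1001   (C,#)→(C,#,L)
state=C head=0 tape=0[#]##1001   (C,#)→(C,#,L)
state=C head=-1 tape=[0]###1001   (C,0)→(A,1,R)
state=A head=0 tape=1[#]##1001   (A,#)→(A,_,L)
state=A head=-1 tape=[1]_##1001
Cell 0 holds _ when M halts.

_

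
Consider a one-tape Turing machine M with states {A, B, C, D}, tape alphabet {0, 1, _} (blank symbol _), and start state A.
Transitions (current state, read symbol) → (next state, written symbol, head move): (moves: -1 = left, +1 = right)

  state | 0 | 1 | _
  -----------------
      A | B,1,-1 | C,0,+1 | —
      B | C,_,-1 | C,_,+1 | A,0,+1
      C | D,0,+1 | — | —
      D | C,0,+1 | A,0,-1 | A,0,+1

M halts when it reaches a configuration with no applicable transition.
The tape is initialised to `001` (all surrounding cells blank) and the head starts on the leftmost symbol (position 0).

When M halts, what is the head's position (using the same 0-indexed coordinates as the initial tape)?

4

A | _[0]01__   read 0 → write 1, move -1, go to B
B | [_]101__   read _ → write 0, move +1, go to A
A | 0[1]01__   read 1 → write 0, move +1, go to C
C | 00[0]1__   read 0 → write 0, move +1, go to D
D | 000[1]__   read 1 → write 0, move -1, go to A
A | 00[0]0__   read 0 → write 1, move -1, go to B
B | 0[0]10__   read 0 → write _, move -1, go to C
C | [0]_10__   read 0 → write 0, move +1, go to D
D | 0[_]10__   read _ → write 0, move +1, go to A
A | 00[1]0__   read 1 → write 0, move +1, go to C
C | 000[0]__   read 0 → write 0, move +1, go to D
D | 0000[_]_   read _ → write 0, move +1, go to A
A | 00000[_]
At halt the head is at cell 4.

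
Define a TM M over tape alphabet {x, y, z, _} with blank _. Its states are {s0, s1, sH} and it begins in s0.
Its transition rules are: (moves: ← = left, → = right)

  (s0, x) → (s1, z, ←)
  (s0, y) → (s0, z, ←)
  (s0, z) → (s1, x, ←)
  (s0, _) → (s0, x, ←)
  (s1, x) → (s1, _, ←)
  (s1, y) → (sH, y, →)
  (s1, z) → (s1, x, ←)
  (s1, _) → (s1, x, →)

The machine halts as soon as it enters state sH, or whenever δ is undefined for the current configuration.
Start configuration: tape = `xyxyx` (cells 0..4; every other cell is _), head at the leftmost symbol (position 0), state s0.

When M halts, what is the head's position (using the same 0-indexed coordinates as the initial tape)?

state=s0 head=0 tape=___[x]yxyx   (s0,x)→(s1,z,←)
state=s1 head=-1 tape=__[_]zyxyx   (s1,_)→(s1,x,→)
state=s1 head=0 tape=__x[z]yxyx   (s1,z)→(s1,x,←)
state=s1 head=-1 tape=__[x]xyxyx   (s1,x)→(s1,_,←)
state=s1 head=-2 tape=_[_]_xyxyx   (s1,_)→(s1,x,→)
state=s1 head=-1 tape=_x[_]xyxyx   (s1,_)→(s1,x,→)
state=s1 head=0 tape=_xx[x]yxyx   (s1,x)→(s1,_,←)
state=s1 head=-1 tape=_x[x]_yxyx   (s1,x)→(s1,_,←)
state=s1 head=-2 tape=_[x]__yxyx   (s1,x)→(s1,_,←)
state=s1 head=-3 tape=[_]___yxyx   (s1,_)→(s1,x,→)
state=s1 head=-2 tape=x[_]__yxyx   (s1,_)→(s1,x,→)
state=s1 head=-1 tape=xx[_]_yxyx   (s1,_)→(s1,x,→)
state=s1 head=0 tape=xxx[_]yxyx   (s1,_)→(s1,x,→)
state=s1 head=1 tape=xxxx[y]xyx   (s1,y)→(sH,y,→)
state=sH head=2 tape=xxxxy[x]yx
At halt the head is at cell 2.

2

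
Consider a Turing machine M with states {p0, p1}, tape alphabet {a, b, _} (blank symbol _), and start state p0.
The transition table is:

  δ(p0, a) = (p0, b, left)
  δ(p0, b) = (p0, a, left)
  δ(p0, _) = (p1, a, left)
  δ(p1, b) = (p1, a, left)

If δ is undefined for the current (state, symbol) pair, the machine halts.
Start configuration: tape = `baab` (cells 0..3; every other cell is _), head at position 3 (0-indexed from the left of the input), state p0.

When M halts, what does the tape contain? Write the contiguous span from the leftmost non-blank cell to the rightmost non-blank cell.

state=p0 head=3 tape=__baa[b]   (p0,b)→(p0,a,left)
state=p0 head=2 tape=__ba[a]a   (p0,a)→(p0,b,left)
state=p0 head=1 tape=__b[a]ba   (p0,a)→(p0,b,left)
state=p0 head=0 tape=__[b]bba   (p0,b)→(p0,a,left)
state=p0 head=-1 tape=_[_]abba   (p0,_)→(p1,a,left)
state=p1 head=-2 tape=[_]aabba
The non-blank tape span at halt is aabba.

aabba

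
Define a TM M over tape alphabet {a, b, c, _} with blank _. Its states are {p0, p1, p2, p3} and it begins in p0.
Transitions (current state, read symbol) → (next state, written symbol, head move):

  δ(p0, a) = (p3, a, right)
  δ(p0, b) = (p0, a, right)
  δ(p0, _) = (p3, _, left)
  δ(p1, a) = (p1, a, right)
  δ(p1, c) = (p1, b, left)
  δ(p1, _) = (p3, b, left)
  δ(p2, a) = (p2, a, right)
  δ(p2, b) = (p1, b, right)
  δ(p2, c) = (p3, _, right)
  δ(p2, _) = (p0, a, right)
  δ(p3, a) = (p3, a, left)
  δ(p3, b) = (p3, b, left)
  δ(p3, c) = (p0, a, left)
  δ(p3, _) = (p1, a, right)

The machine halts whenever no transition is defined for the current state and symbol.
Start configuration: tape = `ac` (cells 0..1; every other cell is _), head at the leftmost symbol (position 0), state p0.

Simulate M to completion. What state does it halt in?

state=p0 head=0 tape=__[a]c_   (p0,a)→(p3,a,right)
state=p3 head=1 tape=__a[c]_   (p3,c)→(p0,a,left)
state=p0 head=0 tape=__[a]a_   (p0,a)→(p3,a,right)
state=p3 head=1 tape=__a[a]_   (p3,a)→(p3,a,left)
state=p3 head=0 tape=__[a]a_   (p3,a)→(p3,a,left)
state=p3 head=-1 tape=_[_]aa_   (p3,_)→(p1,a,right)
state=p1 head=0 tape=_a[a]a_   (p1,a)→(p1,a,right)
state=p1 head=1 tape=_aa[a]_   (p1,a)→(p1,a,right)
state=p1 head=2 tape=_aaa[_]   (p1,_)→(p3,b,left)
state=p3 head=1 tape=_aa[a]b   (p3,a)→(p3,a,left)
state=p3 head=0 tape=_a[a]ab   (p3,a)→(p3,a,left)
state=p3 head=-1 tape=_[a]aab   (p3,a)→(p3,a,left)
state=p3 head=-2 tape=[_]aaab   (p3,_)→(p1,a,right)
state=p1 head=-1 tape=a[a]aab   (p1,a)→(p1,a,right)
state=p1 head=0 tape=aa[a]ab   (p1,a)→(p1,a,right)
state=p1 head=1 tape=aaa[a]b   (p1,a)→(p1,a,right)
state=p1 head=2 tape=aaaa[b]
No transition is defined for (p1, b); M halts in state p1.

p1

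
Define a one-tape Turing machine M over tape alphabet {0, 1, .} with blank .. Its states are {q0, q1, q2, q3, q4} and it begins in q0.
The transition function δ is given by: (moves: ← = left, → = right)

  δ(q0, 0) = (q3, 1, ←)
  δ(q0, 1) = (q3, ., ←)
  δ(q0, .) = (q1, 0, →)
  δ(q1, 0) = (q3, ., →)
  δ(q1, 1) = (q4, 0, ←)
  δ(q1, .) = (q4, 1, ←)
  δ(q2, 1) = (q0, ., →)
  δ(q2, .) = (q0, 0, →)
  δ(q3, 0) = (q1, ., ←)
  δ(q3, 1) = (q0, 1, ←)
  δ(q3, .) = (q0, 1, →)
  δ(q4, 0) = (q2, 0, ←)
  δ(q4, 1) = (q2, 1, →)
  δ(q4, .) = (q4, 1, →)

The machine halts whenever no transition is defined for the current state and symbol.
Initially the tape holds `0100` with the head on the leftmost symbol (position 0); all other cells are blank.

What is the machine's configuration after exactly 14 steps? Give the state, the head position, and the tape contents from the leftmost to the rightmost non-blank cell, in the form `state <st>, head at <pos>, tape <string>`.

state q0, head at -2, tape 11010.100

q0 | .....[0]100   read 0 → write 1, move ←, go to q3
q3 | ....[.]1100   read . → write 1, move →, go to q0
q0 | ....1[1]100   read 1 → write ., move ←, go to q3
q3 | ....[1].100   read 1 → write 1, move ←, go to q0
q0 | ...[.]1.100   read . → write 0, move →, go to q1
q1 | ...0[1].100   read 1 → write 0, move ←, go to q4
q4 | ...[0]0.100   read 0 → write 0, move ←, go to q2
q2 | ..[.]00.100   read . → write 0, move →, go to q0
q0 | ..0[0]0.100   read 0 → write 1, move ←, go to q3
q3 | ..[0]10.100   read 0 → write ., move ←, go to q1
q1 | .[.].10.100   read . → write 1, move ←, go to q4
q4 | [.]1.10.100   read . → write 1, move →, go to q4
q4 | 1[1].10.100   read 1 → write 1, move →, go to q2
q2 | 11[.]10.100   read . → write 0, move →, go to q0
q0 | 110[1]0.100
After 14 steps: state q0, head at -2, tape 11010.100.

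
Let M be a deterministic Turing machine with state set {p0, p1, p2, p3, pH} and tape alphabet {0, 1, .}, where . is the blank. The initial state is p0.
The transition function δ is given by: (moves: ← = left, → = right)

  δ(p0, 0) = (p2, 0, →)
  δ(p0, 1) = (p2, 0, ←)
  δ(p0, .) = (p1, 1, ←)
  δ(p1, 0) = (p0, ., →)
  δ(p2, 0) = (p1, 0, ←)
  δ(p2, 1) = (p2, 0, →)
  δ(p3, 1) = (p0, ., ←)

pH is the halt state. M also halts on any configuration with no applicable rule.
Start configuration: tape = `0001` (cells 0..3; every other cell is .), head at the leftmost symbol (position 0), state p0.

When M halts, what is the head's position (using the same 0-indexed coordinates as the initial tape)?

state=p0 head=0 tape=[0]001.   (p0,0)→(p2,0,→)
state=p2 head=1 tape=0[0]01.   (p2,0)→(p1,0,←)
state=p1 head=0 tape=[0]001.   (p1,0)→(p0,.,→)
state=p0 head=1 tape=.[0]01.   (p0,0)→(p2,0,→)
state=p2 head=2 tape=.0[0]1.   (p2,0)→(p1,0,←)
state=p1 head=1 tape=.[0]01.   (p1,0)→(p0,.,→)
state=p0 head=2 tape=..[0]1.   (p0,0)→(p2,0,→)
state=p2 head=3 tape=..0[1].   (p2,1)→(p2,0,→)
state=p2 head=4 tape=..00[.]
At halt the head is at cell 4.

4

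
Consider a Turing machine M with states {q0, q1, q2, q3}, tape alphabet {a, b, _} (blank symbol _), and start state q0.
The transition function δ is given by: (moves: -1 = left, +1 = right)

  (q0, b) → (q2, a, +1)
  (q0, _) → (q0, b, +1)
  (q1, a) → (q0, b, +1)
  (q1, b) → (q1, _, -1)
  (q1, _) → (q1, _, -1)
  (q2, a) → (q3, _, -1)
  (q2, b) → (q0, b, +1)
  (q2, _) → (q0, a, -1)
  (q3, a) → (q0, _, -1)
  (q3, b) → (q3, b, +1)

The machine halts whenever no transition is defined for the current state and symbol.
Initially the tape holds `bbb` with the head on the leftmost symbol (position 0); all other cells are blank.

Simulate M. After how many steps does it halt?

q0 | [b]bb_   read b → write a, move +1, go to q2
q2 | a[b]b_   read b → write b, move +1, go to q0
q0 | ab[b]_   read b → write a, move +1, go to q2
q2 | aba[_]   read _ → write a, move -1, go to q0
q0 | ab[a]a
M halts after 4 transitions.

4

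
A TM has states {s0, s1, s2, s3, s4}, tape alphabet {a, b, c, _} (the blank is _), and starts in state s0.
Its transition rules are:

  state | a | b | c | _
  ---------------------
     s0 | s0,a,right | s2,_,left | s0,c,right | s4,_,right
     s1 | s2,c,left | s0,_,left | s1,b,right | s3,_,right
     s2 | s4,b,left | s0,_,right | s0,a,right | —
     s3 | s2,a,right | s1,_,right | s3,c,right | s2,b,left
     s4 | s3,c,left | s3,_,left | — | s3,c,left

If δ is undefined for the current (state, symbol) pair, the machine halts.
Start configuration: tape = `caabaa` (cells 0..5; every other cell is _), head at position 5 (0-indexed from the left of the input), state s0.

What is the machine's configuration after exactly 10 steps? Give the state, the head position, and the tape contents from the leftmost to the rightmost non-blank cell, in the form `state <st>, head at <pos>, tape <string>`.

state s2, head at 3, tape caa___bc

s0 | caaba[a]__   read a → write a, move right, go to s0
s0 | caabaa[_]_   read _ → write _, move right, go to s4
s4 | caabaa_[_]   read _ → write c, move left, go to s3
s3 | caabaa[_]c   read _ → write b, move left, go to s2
s2 | caaba[a]bc   read a → write b, move left, go to s4
s4 | caab[a]bbc   read a → write c, move left, go to s3
s3 | caa[b]cbbc   read b → write _, move right, go to s1
s1 | caa_[c]bbc   read c → write b, move right, go to s1
s1 | caa_b[b]bc   read b → write _, move left, go to s0
s0 | caa_[b]_bc   read b → write _, move left, go to s2
s2 | caa[_]__bc
After 10 steps: state s2, head at 3, tape caa___bc.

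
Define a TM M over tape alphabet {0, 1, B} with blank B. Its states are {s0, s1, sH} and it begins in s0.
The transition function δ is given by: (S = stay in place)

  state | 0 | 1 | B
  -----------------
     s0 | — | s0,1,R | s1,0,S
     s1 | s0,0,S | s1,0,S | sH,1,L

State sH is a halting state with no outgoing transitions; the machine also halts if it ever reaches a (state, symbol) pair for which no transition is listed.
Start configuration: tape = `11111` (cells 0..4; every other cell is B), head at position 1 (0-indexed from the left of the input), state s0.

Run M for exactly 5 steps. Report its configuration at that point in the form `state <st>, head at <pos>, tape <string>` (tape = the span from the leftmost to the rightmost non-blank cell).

state s1, head at 5, tape 111110

s0 | 1[1]111B   read 1 → write 1, move R, go to s0
s0 | 11[1]11B   read 1 → write 1, move R, go to s0
s0 | 111[1]1B   read 1 → write 1, move R, go to s0
s0 | 1111[1]B   read 1 → write 1, move R, go to s0
s0 | 11111[B]   read B → write 0, move S, go to s1
s1 | 11111[0]
After 5 steps: state s1, head at 5, tape 111110.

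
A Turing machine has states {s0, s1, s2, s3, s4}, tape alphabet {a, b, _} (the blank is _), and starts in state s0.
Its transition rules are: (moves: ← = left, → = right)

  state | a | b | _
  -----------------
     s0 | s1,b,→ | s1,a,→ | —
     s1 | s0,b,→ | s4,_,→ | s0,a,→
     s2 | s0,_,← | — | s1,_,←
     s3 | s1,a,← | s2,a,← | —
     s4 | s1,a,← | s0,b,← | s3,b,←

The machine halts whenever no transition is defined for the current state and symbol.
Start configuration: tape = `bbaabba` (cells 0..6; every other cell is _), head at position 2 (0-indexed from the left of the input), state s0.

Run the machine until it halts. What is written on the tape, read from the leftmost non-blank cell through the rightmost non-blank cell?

bbbbaaba

s0 | bb[a]abba__   read a → write b, move →, go to s1
s1 | bbb[a]bba__   read a → write b, move →, go to s0
s0 | bbbb[b]ba__   read b → write a, move →, go to s1
s1 | bbbba[b]a__   read b → write _, move →, go to s4
s4 | bbbba_[a]__   read a → write a, move ←, go to s1
s1 | bbbba[_]a__   read _ → write a, move →, go to s0
s0 | bbbbaa[a]__   read a → write b, move →, go to s1
s1 | bbbbaab[_]_   read _ → write a, move →, go to s0
s0 | bbbbaaba[_]
The non-blank tape span at halt is bbbbaaba.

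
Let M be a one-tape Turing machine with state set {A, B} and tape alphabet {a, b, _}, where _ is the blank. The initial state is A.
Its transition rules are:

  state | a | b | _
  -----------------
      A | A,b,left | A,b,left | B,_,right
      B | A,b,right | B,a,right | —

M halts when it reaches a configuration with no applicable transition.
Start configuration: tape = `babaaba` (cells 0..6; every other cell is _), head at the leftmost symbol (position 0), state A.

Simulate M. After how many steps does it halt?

26

A | _[b]abaaba__   read b → write b, move left, go to A
A | [_]babaaba__   read _ → write _, move right, go to B
B | _[b]abaaba__   read b → write a, move right, go to B
B | _a[a]baaba__   read a → write b, move right, go to A
A | _ab[b]aaba__   read b → write b, move left, go to A
A | _a[b]baaba__   read b → write b, move left, go to A
A | _[a]bbaaba__   read a → write b, move left, go to A
A | [_]bbbaaba__   read _ → write _, move right, go to B
B | _[b]bbaaba__   read b → write a, move right, go to B
B | _a[b]baaba__   read b → write a, move right, go to B
B | _aa[b]aaba__   read b → write a, move right, go to B
B | _aaa[a]aba__   read a → write b, move right, go to A
A | _aaab[a]ba__   read a → write b, move left, go to A
A | _aaa[b]bba__   read b → write b, move left, go to A
A | _aa[a]bbba__   read a → write b, move left, go to A
A | _a[a]bbbba__   read a → write b, move left, go to A
A | _[a]bbbbba__   read a → write b, move left, go to A
A | [_]bbbbbba__   read _ → write _, move right, go to B
B | _[b]bbbbba__   read b → write a, move right, go to B
B | _a[b]bbbba__   read b → write a, move right, go to B
B | _aa[b]bbba__   read b → write a, move right, go to B
B | _aaa[b]bba__   read b → write a, move right, go to B
B | _aaaa[b]ba__   read b → write a, move right, go to B
B | _aaaaa[b]a__   read b → write a, move right, go to B
B | _aaaaaa[a]__   read a → write b, move right, go to A
A | _aaaaaab[_]_   read _ → write _, move right, go to B
B | _aaaaaab_[_]
M halts after 26 transitions.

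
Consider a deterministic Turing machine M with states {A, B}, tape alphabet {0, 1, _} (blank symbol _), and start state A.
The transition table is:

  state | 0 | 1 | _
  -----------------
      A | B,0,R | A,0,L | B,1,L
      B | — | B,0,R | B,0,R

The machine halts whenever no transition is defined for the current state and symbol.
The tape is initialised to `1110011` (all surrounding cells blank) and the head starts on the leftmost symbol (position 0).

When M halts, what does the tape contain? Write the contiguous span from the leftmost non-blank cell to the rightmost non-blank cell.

A | __[1]110011   read 1 → write 0, move L, go to A
A | _[_]0110011   read _ → write 1, move L, go to B
B | [_]10110011   read _ → write 0, move R, go to B
B | 0[1]0110011   read 1 → write 0, move R, go to B
B | 00[0]110011
The non-blank tape span at halt is 000110011.

000110011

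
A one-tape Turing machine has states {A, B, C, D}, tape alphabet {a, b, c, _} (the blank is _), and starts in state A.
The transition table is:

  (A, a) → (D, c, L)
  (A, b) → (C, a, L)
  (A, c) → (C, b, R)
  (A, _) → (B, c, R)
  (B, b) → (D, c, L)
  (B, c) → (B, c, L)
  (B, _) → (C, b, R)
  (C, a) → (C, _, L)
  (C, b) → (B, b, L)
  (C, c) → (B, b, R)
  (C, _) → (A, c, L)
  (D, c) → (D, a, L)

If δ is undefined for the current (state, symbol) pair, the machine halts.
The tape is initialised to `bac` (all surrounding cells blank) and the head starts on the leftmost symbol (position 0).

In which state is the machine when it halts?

state=A head=0 tape=___[b]ac   (A,b)→(C,a,L)
state=C head=-1 tape=__[_]aac   (C,_)→(A,c,L)
state=A head=-2 tape=_[_]caac   (A,_)→(B,c,R)
state=B head=-1 tape=_c[c]aac   (B,c)→(B,c,L)
state=B head=-2 tape=_[c]caac   (B,c)→(B,c,L)
state=B head=-3 tape=[_]ccaac   (B,_)→(C,b,R)
state=C head=-2 tape=b[c]caac   (C,c)→(B,b,R)
state=B head=-1 tape=bb[c]aac   (B,c)→(B,c,L)
state=B head=-2 tape=b[b]caac   (B,b)→(D,c,L)
state=D head=-3 tape=[b]ccaac
No transition is defined for (D, b); M halts in state D.

D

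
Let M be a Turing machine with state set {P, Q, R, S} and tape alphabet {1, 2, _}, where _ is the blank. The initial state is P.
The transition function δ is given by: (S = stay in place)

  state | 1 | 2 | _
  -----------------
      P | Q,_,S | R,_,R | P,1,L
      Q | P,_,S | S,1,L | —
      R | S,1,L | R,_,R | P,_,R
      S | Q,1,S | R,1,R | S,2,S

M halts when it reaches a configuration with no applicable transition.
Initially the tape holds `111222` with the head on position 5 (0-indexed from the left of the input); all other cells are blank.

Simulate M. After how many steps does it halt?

state=P head=5 tape=11122[2]__   (P,2)→(R,_,R)
state=R head=6 tape=11122_[_]_   (R,_)→(P,_,R)
state=P head=7 tape=11122__[_]   (P,_)→(P,1,L)
state=P head=6 tape=11122_[_]1   (P,_)→(P,1,L)
state=P head=5 tape=11122[_]11   (P,_)→(P,1,L)
state=P head=4 tape=1112[2]111   (P,2)→(R,_,R)
state=R head=5 tape=1112_[1]11   (R,1)→(S,1,L)
state=S head=4 tape=1112[_]111   (S,_)→(S,2,S)
state=S head=4 tape=1112[2]111   (S,2)→(R,1,R)
state=R head=5 tape=11121[1]11   (R,1)→(S,1,L)
state=S head=4 tape=1112[1]111   (S,1)→(Q,1,S)
state=Q head=4 tape=1112[1]111   (Q,1)→(P,_,S)
state=P head=4 tape=1112[_]111   (P,_)→(P,1,L)
state=P head=3 tape=111[2]1111   (P,2)→(R,_,R)
state=R head=4 tape=111_[1]111   (R,1)→(S,1,L)
state=S head=3 tape=111[_]1111   (S,_)→(S,2,S)
state=S head=3 tape=111[2]1111   (S,2)→(R,1,R)
state=R head=4 tape=1111[1]111   (R,1)→(S,1,L)
state=S head=3 tape=111[1]1111   (S,1)→(Q,1,S)
state=Q head=3 tape=111[1]1111   (Q,1)→(P,_,S)
state=P head=3 tape=111[_]1111   (P,_)→(P,1,L)
state=P head=2 tape=11[1]11111   (P,1)→(Q,_,S)
state=Q head=2 tape=11[_]11111
M halts after 22 transitions.

22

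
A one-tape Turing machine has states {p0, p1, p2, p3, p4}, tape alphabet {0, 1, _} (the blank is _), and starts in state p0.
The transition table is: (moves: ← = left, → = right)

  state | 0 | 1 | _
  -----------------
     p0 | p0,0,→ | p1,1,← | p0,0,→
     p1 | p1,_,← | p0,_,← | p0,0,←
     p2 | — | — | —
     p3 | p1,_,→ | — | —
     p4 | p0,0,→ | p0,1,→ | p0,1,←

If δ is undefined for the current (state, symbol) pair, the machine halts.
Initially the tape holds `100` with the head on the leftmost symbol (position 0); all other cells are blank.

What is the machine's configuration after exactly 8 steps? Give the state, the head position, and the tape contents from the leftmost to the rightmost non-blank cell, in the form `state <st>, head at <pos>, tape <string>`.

state=p0 head=0 tape=____[1]00   (p0,1)→(p1,1,←)
state=p1 head=-1 tape=___[_]100   (p1,_)→(p0,0,←)
state=p0 head=-2 tape=__[_]0100   (p0,_)→(p0,0,→)
state=p0 head=-1 tape=__0[0]100   (p0,0)→(p0,0,→)
state=p0 head=0 tape=__00[1]00   (p0,1)→(p1,1,←)
state=p1 head=-1 tape=__0[0]100   (p1,0)→(p1,_,←)
state=p1 head=-2 tape=__[0]_100   (p1,0)→(p1,_,←)
state=p1 head=-3 tape=_[_]__100   (p1,_)→(p0,0,←)
state=p0 head=-4 tape=[_]0__100
After 8 steps: state p0, head at -4, tape 0__100.

state p0, head at -4, tape 0__100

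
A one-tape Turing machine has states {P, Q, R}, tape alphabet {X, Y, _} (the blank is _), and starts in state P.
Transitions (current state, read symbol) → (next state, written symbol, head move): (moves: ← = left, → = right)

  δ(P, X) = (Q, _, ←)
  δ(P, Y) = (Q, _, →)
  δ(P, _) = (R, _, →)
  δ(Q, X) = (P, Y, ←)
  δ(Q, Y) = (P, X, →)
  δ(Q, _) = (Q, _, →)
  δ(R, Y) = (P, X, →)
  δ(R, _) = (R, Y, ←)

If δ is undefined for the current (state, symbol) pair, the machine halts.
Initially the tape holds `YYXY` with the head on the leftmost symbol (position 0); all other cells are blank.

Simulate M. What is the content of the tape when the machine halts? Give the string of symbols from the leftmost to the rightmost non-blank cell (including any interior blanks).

X_XYY

P | [Y]YXY__   read Y → write _, move →, go to Q
Q | _[Y]XY__   read Y → write X, move →, go to P
P | _X[X]Y__   read X → write _, move ←, go to Q
Q | _[X]_Y__   read X → write Y, move ←, go to P
P | [_]Y_Y__   read _ → write _, move →, go to R
R | _[Y]_Y__   read Y → write X, move →, go to P
P | _X[_]Y__   read _ → write _, move →, go to R
R | _X_[Y]__   read Y → write X, move →, go to P
P | _X_X[_]_   read _ → write _, move →, go to R
R | _X_X_[_]   read _ → write Y, move ←, go to R
R | _X_X[_]Y   read _ → write Y, move ←, go to R
R | _X_[X]YY
The non-blank tape span at halt is X_XYY.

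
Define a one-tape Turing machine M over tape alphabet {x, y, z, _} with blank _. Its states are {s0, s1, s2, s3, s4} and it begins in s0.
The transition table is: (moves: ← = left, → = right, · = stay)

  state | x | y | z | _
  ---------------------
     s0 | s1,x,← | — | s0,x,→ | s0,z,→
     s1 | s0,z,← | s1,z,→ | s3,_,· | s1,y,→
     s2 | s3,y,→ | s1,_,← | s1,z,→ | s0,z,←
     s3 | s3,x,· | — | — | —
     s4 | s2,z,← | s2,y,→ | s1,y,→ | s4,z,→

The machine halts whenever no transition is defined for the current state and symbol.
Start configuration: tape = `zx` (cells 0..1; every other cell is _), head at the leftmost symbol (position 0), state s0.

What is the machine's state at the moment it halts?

s0 | __[z]x   read z → write x, move →, go to s0
s0 | __x[x]   read x → write x, move ←, go to s1
s1 | __[x]x   read x → write z, move ←, go to s0
s0 | _[_]zx   read _ → write z, move →, go to s0
s0 | _z[z]x   read z → write x, move →, go to s0
s0 | _zx[x]   read x → write x, move ←, go to s1
s1 | _z[x]x   read x → write z, move ←, go to s0
s0 | _[z]zx   read z → write x, move →, go to s0
s0 | _x[z]x   read z → write x, move →, go to s0
s0 | _xx[x]   read x → write x, move ←, go to s1
s1 | _x[x]x   read x → write z, move ←, go to s0
s0 | _[x]zx   read x → write x, move ←, go to s1
s1 | [_]xzx   read _ → write y, move →, go to s1
s1 | y[x]zx   read x → write z, move ←, go to s0
s0 | [y]zzx
No transition is defined for (s0, y); M halts in state s0.

s0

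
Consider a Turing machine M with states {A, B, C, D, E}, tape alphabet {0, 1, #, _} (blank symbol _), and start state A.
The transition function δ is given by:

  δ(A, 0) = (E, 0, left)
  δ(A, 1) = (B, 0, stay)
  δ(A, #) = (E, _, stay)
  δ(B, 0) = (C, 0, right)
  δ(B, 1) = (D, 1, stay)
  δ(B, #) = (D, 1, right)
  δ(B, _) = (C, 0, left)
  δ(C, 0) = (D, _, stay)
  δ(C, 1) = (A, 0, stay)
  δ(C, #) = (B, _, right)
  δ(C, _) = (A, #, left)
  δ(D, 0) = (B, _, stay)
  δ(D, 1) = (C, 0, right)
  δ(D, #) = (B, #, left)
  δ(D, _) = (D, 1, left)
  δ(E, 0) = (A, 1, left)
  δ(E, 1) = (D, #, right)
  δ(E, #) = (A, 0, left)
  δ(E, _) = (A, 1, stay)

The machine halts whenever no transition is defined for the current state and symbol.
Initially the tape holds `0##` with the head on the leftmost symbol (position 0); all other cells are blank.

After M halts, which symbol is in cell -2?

state=A head=0 tape=___[0]##   (A,0)→(E,0,left)
state=E head=-1 tape=__[_]0##   (E,_)→(A,1,stay)
state=A head=-1 tape=__[1]0##   (A,1)→(B,0,stay)
state=B head=-1 tape=__[0]0##   (B,0)→(C,0,right)
state=C head=0 tape=__0[0]##   (C,0)→(D,_,stay)
state=D head=0 tape=__0[_]##   (D,_)→(D,1,left)
state=D head=-1 tape=__[0]1##   (D,0)→(B,_,stay)
state=B head=-1 tape=__[_]1##   (B,_)→(C,0,left)
state=C head=-2 tape=_[_]01##   (C,_)→(A,#,left)
state=A head=-3 tape=[_]#01##
Cell -2 holds # when M halts.

#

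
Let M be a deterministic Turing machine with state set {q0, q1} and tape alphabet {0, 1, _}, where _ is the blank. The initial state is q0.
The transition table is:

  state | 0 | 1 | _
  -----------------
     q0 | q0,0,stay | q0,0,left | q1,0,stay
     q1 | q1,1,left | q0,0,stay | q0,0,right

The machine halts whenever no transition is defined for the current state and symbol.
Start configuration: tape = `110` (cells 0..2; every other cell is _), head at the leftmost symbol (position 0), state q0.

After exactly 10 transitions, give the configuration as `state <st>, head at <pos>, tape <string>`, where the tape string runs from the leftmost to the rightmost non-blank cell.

state=q0 head=0 tape=__[1]10   (q0,1)→(q0,0,left)
state=q0 head=-1 tape=_[_]010   (q0,_)→(q1,0,stay)
state=q1 head=-1 tape=_[0]010   (q1,0)→(q1,1,left)
state=q1 head=-2 tape=[_]1010   (q1,_)→(q0,0,right)
state=q0 head=-1 tape=0[1]010   (q0,1)→(q0,0,left)
state=q0 head=-2 tape=[0]0010   (q0,0)→(q0,0,stay)
state=q0 head=-2 tape=[0]0010   (q0,0)→(q0,0,stay)
state=q0 head=-2 tape=[0]0010   (q0,0)→(q0,0,stay)
state=q0 head=-2 tape=[0]0010   (q0,0)→(q0,0,stay)
state=q0 head=-2 tape=[0]0010   (q0,0)→(q0,0,stay)
state=q0 head=-2 tape=[0]0010
After 10 steps: state q0, head at -2, tape 00010.

state q0, head at -2, tape 00010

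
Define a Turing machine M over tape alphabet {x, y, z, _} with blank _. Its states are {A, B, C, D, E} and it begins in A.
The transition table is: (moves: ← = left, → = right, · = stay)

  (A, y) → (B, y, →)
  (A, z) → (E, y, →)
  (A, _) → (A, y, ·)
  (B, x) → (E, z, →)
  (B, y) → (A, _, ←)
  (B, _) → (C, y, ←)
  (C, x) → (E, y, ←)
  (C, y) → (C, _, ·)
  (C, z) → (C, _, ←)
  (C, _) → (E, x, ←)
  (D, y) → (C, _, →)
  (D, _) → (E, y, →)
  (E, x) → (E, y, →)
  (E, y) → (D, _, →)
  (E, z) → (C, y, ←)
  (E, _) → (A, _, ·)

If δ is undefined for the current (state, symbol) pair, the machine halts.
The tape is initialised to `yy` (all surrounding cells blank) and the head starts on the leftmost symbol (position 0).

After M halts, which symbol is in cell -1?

y

state=A head=0 tape=_[y]y___   (A,y)→(B,y,→)
state=B head=1 tape=_y[y]___   (B,y)→(A,_,←)
state=A head=0 tape=_[y]____   (A,y)→(B,y,→)
state=B head=1 tape=_y[_]___   (B,_)→(C,y,←)
state=C head=0 tape=_[y]y___   (C,y)→(C,_,·)
state=C head=0 tape=_[_]y___   (C,_)→(E,x,←)
state=E head=-1 tape=[_]xy___   (E,_)→(A,_,·)
state=A head=-1 tape=[_]xy___   (A,_)→(A,y,·)
state=A head=-1 tape=[y]xy___   (A,y)→(B,y,→)
state=B head=0 tape=y[x]y___   (B,x)→(E,z,→)
state=E head=1 tape=yz[y]___   (E,y)→(D,_,→)
state=D head=2 tape=yz_[_]__   (D,_)→(E,y,→)
state=E head=3 tape=yz_y[_]_   (E,_)→(A,_,·)
state=A head=3 tape=yz_y[_]_   (A,_)→(A,y,·)
state=A head=3 tape=yz_y[y]_   (A,y)→(B,y,→)
state=B head=4 tape=yz_yy[_]   (B,_)→(C,y,←)
state=C head=3 tape=yz_y[y]y   (C,y)→(C,_,·)
state=C head=3 tape=yz_y[_]y   (C,_)→(E,x,←)
state=E head=2 tape=yz_[y]xy   (E,y)→(D,_,→)
state=D head=3 tape=yz__[x]y
Cell -1 holds y when M halts.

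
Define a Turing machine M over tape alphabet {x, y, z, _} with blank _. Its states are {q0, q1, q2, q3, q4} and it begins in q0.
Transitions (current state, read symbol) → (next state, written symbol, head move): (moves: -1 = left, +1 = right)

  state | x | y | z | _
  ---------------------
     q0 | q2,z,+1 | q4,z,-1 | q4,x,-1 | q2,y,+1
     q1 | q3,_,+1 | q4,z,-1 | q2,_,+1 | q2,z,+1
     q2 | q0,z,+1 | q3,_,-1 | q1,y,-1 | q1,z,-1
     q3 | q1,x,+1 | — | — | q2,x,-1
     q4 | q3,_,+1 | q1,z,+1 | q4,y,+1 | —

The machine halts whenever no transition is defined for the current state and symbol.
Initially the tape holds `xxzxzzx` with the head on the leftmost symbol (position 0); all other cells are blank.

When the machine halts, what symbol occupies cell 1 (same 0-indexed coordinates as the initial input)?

state=q0 head=0 tape=[x]xzxzzx   (q0,x)→(q2,z,+1)
state=q2 head=1 tape=z[x]zxzzx   (q2,x)→(q0,z,+1)
state=q0 head=2 tape=zz[z]xzzx   (q0,z)→(q4,x,-1)
state=q4 head=1 tape=z[z]xxzzx   (q4,z)→(q4,y,+1)
state=q4 head=2 tape=zy[x]xzzx   (q4,x)→(q3,_,+1)
state=q3 head=3 tape=zy_[x]zzx   (q3,x)→(q1,x,+1)
state=q1 head=4 tape=zy_x[z]zx   (q1,z)→(q2,_,+1)
state=q2 head=5 tape=zy_x_[z]x   (q2,z)→(q1,y,-1)
state=q1 head=4 tape=zy_x[_]yx   (q1,_)→(q2,z,+1)
state=q2 head=5 tape=zy_xz[y]x   (q2,y)→(q3,_,-1)
state=q3 head=4 tape=zy_x[z]_x
Cell 1 holds y when M halts.

y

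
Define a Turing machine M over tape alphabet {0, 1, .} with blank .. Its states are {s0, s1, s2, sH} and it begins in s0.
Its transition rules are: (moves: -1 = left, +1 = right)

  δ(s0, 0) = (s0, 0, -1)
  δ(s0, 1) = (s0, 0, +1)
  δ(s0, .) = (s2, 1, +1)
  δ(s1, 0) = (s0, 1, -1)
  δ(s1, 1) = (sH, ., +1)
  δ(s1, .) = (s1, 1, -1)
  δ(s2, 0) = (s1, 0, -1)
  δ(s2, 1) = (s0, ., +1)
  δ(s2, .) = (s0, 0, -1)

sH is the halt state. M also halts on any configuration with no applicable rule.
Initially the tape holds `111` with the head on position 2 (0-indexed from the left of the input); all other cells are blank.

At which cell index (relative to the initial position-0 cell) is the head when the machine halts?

state=s0 head=2 tape=.11[1]..   (s0,1)→(s0,0,+1)
state=s0 head=3 tape=.110[.].   (s0,.)→(s2,1,+1)
state=s2 head=4 tape=.1101[.]   (s2,.)→(s0,0,-1)
state=s0 head=3 tape=.110[1]0   (s0,1)→(s0,0,+1)
state=s0 head=4 tape=.1100[0]   (s0,0)→(s0,0,-1)
state=s0 head=3 tape=.110[0]0   (s0,0)→(s0,0,-1)
state=s0 head=2 tape=.11[0]00   (s0,0)→(s0,0,-1)
state=s0 head=1 tape=.1[1]000   (s0,1)→(s0,0,+1)
state=s0 head=2 tape=.10[0]00   (s0,0)→(s0,0,-1)
state=s0 head=1 tape=.1[0]000   (s0,0)→(s0,0,-1)
state=s0 head=0 tape=.[1]0000   (s0,1)→(s0,0,+1)
state=s0 head=1 tape=.0[0]000   (s0,0)→(s0,0,-1)
state=s0 head=0 tape=.[0]0000   (s0,0)→(s0,0,-1)
state=s0 head=-1 tape=[.]00000   (s0,.)→(s2,1,+1)
state=s2 head=0 tape=1[0]0000   (s2,0)→(s1,0,-1)
state=s1 head=-1 tape=[1]00000   (s1,1)→(sH,.,+1)
state=sH head=0 tape=.[0]0000
At halt the head is at cell 0.

0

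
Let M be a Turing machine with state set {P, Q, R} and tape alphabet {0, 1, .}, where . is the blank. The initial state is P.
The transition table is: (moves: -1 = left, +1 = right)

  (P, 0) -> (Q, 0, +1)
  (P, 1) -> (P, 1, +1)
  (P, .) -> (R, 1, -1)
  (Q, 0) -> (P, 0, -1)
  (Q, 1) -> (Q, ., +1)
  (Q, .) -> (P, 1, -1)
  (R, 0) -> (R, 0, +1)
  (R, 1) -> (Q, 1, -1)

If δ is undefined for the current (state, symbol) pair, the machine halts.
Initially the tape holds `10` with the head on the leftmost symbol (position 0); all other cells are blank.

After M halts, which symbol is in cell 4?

P | [1]0...   read 1 → write 1, move +1, go to P
P | 1[0]...   read 0 → write 0, move +1, go to Q
Q | 10[.]..   read . → write 1, move -1, go to P
P | 1[0]1..   read 0 → write 0, move +1, go to Q
Q | 10[1]..   read 1 → write ., move +1, go to Q
Q | 10.[.].   read . → write 1, move -1, go to P
P | 10[.]1.   read . → write 1, move -1, go to R
R | 1[0]11.   read 0 → write 0, move +1, go to R
R | 10[1]1.   read 1 → write 1, move -1, go to Q
Q | 1[0]11.   read 0 → write 0, move -1, go to P
P | [1]011.   read 1 → write 1, move +1, go to P
P | 1[0]11.   read 0 → write 0, move +1, go to Q
Q | 10[1]1.   read 1 → write ., move +1, go to Q
Q | 10.[1].   read 1 → write ., move +1, go to Q
Q | 10..[.]   read . → write 1, move -1, go to P
P | 10.[.]1   read . → write 1, move -1, go to R
R | 10[.]11
Cell 4 holds 1 when M halts.

1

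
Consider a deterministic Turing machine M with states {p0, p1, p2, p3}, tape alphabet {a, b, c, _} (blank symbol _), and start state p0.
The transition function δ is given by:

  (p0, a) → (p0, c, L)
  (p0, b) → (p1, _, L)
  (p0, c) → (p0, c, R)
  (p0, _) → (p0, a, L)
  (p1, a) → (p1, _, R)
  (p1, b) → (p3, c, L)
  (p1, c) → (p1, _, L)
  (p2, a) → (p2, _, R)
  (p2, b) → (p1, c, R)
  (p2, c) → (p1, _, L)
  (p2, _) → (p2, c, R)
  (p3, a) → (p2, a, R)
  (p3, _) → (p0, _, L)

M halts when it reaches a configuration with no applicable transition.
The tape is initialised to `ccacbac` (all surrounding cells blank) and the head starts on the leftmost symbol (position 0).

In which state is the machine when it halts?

p1

p0 | _[c]cacbac   read c → write c, move R, go to p0
p0 | _c[c]acbac   read c → write c, move R, go to p0
p0 | _cc[a]cbac   read a → write c, move L, go to p0
p0 | _c[c]ccbac   read c → write c, move R, go to p0
p0 | _cc[c]cbac   read c → write c, move R, go to p0
p0 | _ccc[c]bac   read c → write c, move R, go to p0
p0 | _cccc[b]ac   read b → write _, move L, go to p1
p1 | _ccc[c]_ac   read c → write _, move L, go to p1
p1 | _cc[c]__ac   read c → write _, move L, go to p1
p1 | _c[c]___ac   read c → write _, move L, go to p1
p1 | _[c]____ac   read c → write _, move L, go to p1
p1 | [_]_____ac
No transition is defined for (p1, _); M halts in state p1.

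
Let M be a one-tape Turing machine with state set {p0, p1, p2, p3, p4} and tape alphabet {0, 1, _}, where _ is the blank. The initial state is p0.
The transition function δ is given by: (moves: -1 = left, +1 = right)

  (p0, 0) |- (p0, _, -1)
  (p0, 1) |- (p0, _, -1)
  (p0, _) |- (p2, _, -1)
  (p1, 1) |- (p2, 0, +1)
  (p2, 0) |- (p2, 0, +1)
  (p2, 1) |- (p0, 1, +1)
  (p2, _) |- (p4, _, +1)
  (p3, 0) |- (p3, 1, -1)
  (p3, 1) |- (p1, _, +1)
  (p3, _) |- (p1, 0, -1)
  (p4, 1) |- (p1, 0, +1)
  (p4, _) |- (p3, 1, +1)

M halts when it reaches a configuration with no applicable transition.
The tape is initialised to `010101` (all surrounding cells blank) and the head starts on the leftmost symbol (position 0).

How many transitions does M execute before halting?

38

p0 | ___[0]10101_   read 0 → write _, move -1, go to p0
p0 | __[_]_10101_   read _ → write _, move -1, go to p2
p2 | _[_]__10101_   read _ → write _, move +1, go to p4
p4 | __[_]_10101_   read _ → write 1, move +1, go to p3
p3 | __1[_]10101_   read _ → write 0, move -1, go to p1
p1 | __[1]010101_   read 1 → write 0, move +1, go to p2
p2 | __0[0]10101_   read 0 → write 0, move +1, go to p2
p2 | __00[1]0101_   read 1 → write 1, move +1, go to p0
p0 | __001[0]101_   read 0 → write _, move -1, go to p0
p0 | __00[1]_101_   read 1 → write _, move -1, go to p0
p0 | __0[0]__101_   read 0 → write _, move -1, go to p0
p0 | __[0]___101_   read 0 → write _, move -1, go to p0
p0 | _[_]____101_   read _ → write _, move -1, go to p2
p2 | [_]_____101_   read _ → write _, move +1, go to p4
p4 | _[_]____101_   read _ → write 1, move +1, go to p3
p3 | _1[_]___101_   read _ → write 0, move -1, go to p1
p1 | _[1]0___101_   read 1 → write 0, move +1, go to p2
p2 | _0[0]___101_   read 0 → write 0, move +1, go to p2
p2 | _00[_]__101_   read _ → write _, move +1, go to p4
p4 | _00_[_]_101_   read _ → write 1, move +1, go to p3
p3 | _00_1[_]101_   read _ → write 0, move -1, go to p1
p1 | _00_[1]0101_   read 1 → write 0, move +1, go to p2
p2 | _00_0[0]101_   read 0 → write 0, move +1, go to p2
p2 | _00_00[1]01_   read 1 → write 1, move +1, go to p0
p0 | _00_001[0]1_   read 0 → write _, move -1, go to p0
p0 | _00_00[1]_1_   read 1 → write _, move -1, go to p0
p0 | _00_0[0]__1_   read 0 → write _, move -1, go to p0
p0 | _00_[0]___1_   read 0 → write _, move -1, go to p0
p0 | _00[_]____1_   read _ → write _, move -1, go to p2
p2 | _0[0]_____1_   read 0 → write 0, move +1, go to p2
p2 | _00[_]____1_   read _ → write _, move +1, go to p4
p4 | _00_[_]___1_   read _ → write 1, move +1, go to p3
p3 | _00_1[_]__1_   read _ → write 0, move -1, go to p1
p1 | _00_[1]0__1_   read 1 → write 0, move +1, go to p2
p2 | _00_0[0]__1_   read 0 → write 0, move +1, go to p2
p2 | _00_00[_]_1_   read _ → write _, move +1, go to p4
p4 | _00_00_[_]1_   read _ → write 1, move +1, go to p3
p3 | _00_00_1[1]_   read 1 → write _, move +1, go to p1
p1 | _00_00_1_[_]
M halts after 38 transitions.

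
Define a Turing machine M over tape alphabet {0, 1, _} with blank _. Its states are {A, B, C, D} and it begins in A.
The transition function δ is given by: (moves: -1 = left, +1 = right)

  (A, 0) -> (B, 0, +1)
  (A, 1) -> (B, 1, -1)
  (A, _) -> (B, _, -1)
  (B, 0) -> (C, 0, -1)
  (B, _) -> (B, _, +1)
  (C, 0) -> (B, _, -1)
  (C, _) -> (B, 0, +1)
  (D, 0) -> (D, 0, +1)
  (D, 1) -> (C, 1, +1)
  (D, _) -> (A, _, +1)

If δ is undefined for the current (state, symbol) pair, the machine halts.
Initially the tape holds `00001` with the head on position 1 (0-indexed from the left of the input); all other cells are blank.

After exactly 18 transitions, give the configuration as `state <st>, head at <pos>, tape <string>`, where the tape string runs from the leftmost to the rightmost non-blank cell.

state=A head=1 tape=__0[0]001   (A,0)→(B,0,+1)
state=B head=2 tape=__00[0]01   (B,0)→(C,0,-1)
state=C head=1 tape=__0[0]001   (C,0)→(B,_,-1)
state=B head=0 tape=__[0]_001   (B,0)→(C,0,-1)
state=C head=-1 tape=_[_]0_001   (C,_)→(B,0,+1)
state=B head=0 tape=_0[0]_001   (B,0)→(C,0,-1)
state=C head=-1 tape=_[0]0_001   (C,0)→(B,_,-1)
state=B head=-2 tape=[_]_0_001   (B,_)→(B,_,+1)
state=B head=-1 tape=_[_]0_001   (B,_)→(B,_,+1)
state=B head=0 tape=__[0]_001   (B,0)→(C,0,-1)
state=C head=-1 tape=_[_]0_001   (C,_)→(B,0,+1)
state=B head=0 tape=_0[0]_001   (B,0)→(C,0,-1)
state=C head=-1 tape=_[0]0_001   (C,0)→(B,_,-1)
state=B head=-2 tape=[_]_0_001   (B,_)→(B,_,+1)
state=B head=-1 tape=_[_]0_001   (B,_)→(B,_,+1)
state=B head=0 tape=__[0]_001   (B,0)→(C,0,-1)
state=C head=-1 tape=_[_]0_001   (C,_)→(B,0,+1)
state=B head=0 tape=_0[0]_001   (B,0)→(C,0,-1)
state=C head=-1 tape=_[0]0_001
After 18 steps: state C, head at -1, tape 00_001.

state C, head at -1, tape 00_001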